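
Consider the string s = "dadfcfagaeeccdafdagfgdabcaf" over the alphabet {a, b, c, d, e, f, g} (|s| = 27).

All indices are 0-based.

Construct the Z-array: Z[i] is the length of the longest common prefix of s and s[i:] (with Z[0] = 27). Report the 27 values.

[27, 0, 1, 0, 0, 0, 0, 0, 0, 0, 0, 0, 0, 2, 0, 0, 2, 0, 0, 0, 0, 2, 0, 0, 0, 0, 0]

Z[0]=27
i=1: fresh scan; Z[1]=0
i=2: fresh scan; Z[2]=1 scan→box=[2,3)
i=3: fresh scan; Z[3]=0
i=4: fresh scan; Z[4]=0
i=5: fresh scan; Z[5]=0
i=6: fresh scan; Z[6]=0
i=7: fresh scan; Z[7]=0
i=8: fresh scan; Z[8]=0
i=9: fresh scan; Z[9]=0
i=10: fresh scan; Z[10]=0
i=11: fresh scan; Z[11]=0
i=12: fresh scan; Z[12]=0
i=13: fresh scan; Z[13]=2 scan→box=[13,15)
i=14: min(r-i=1, Z[1]=0)=0; Z[14]=0
i=15: fresh scan; Z[15]=0
i=16: fresh scan; Z[16]=2 scan→box=[16,18)
i=17: min(r-i=1, Z[1]=0)=0; Z[17]=0
i=18: fresh scan; Z[18]=0
i=19: fresh scan; Z[19]=0
i=20: fresh scan; Z[20]=0
i=21: fresh scan; Z[21]=2 scan→box=[21,23)
i=22: min(r-i=1, Z[1]=0)=0; Z[22]=0
i=23: fresh scan; Z[23]=0
i=24: fresh scan; Z[24]=0
i=25: fresh scan; Z[25]=0
i=26: fresh scan; Z[26]=0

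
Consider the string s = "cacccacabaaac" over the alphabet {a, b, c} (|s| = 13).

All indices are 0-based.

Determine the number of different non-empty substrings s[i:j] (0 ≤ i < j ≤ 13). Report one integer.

74

rank | idx | suffix
   0 |   9 | aaac
   1 |  10 | aac
   2 |   7 | abaaac
   3 |  11 | ac
   4 |   5 | acabaaac
   5 |   1 | acccacabaaac
   6 |   8 | baaac
   7 |  12 | c
   8 |   6 | cabaaac
   9 |   4 | cacabaaac
  10 |   0 | cacccacabaaac
  11 |   3 | ccacabaaac
  12 |   2 | cccacabaaac

SA = [9, 10, 7, 11, 5, 1, 8, 12, 6, 4, 0, 3, 2]
[i] adj suffixes → lcp
  [1] 9/10 → 2 ('aa')
  [2] 10/7 → 1 ('a')
  [3] 7/11 → 1 ('a')
  [4] 11/5 → 2 ('ac')
  [5] 5/1 → 2 ('ac')
  [6] 1/8 → 0 ('')
  [7] 8/12 → 0 ('')
  [8] 12/6 → 1 ('c')
  [9] 6/4 → 2 ('ca')
  [10] 4/0 → 3 ('cac')
  [11] 0/3 → 1 ('c')
  [12] 3/2 → 2 ('cc')

n(n+1)/2 = 13·14/2 = 91
Σ LCP = 0 + 2 + 1 + 1 + 2 + 2 + 0 + 0 + 1 + 2 + 3 + 1 + 2 = 17
distinct = 91 − 17 = 74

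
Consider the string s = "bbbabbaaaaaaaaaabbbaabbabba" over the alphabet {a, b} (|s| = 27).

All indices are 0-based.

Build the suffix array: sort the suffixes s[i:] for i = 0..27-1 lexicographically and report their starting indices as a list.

[26, 6, 7, 8, 9, 10, 11, 12, 13, 19, 14, 23, 3, 20, 15, 25, 5, 18, 22, 2, 24, 4, 17, 21, 1, 16, 0]

rank→(start, suffix):
  0 → (26, 'a')
  1 → (6, 'aaaaaaaaaabbbaabbabba')
  2 → (7, 'aaaaaaaaabbbaabbabba')
  3 → (8, 'aaaaaaaabbbaabbabba')
  4 → (9, 'aaaaaaabbbaabbabba')
  5 → (10, 'aaaaaabbbaabbabba')
  6 → (11, 'aaaaabbbaabbabba')
  7 → (12, 'aaaabbbaabbabba')
  8 → (13, 'aaabbbaabbabba')
  9 → (19, 'aabbabba')
  10 → (14, 'aabbbaabbabba')
  11 → (23, 'abba')
  12 → (3, 'abbaaaaaaaaaabbbaabbabba')
  13 → (20, 'abbabba')
  14 → (15, 'abbbaabbabba')
  15 → (25, 'ba')
  16 → (5, 'baaaaaaaaaabbbaabbabba')
  17 → (18, 'baabbabba')
  18 → (22, 'babba')
  19 → (2, 'babbaaaaaaaaaabbbaabbabba')
  20 → (24, 'bba')
  21 → (4, 'bbaaaaaaaaaabbbaabbabba')
  22 → (17, 'bbaabbabba')
  23 → (21, 'bbabba')
  24 → (1, 'bbabbaaaaaaaaaabbbaabbabba')
  25 → (16, 'bbbaabbabba')
  26 → (0, 'bbbabbaaaaaaaaaabbbaabbabba')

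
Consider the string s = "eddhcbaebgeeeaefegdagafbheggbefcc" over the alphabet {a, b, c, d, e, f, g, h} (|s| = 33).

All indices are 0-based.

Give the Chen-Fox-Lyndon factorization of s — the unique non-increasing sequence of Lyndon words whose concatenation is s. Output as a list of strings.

emit factor 1: 'e' (i=0, period=1)
emit factor 2: 'ddh' (i=1, period=3)
emit factor 3: 'c' (i=4, period=1)
emit factor 4: 'b' (i=5, period=1)
emit factor 5: 'aebgeeeaefegdagafbheggbefcc' (i=6, period=27)

["e", "ddh", "c", "b", "aebgeeeaefegdagafbheggbefcc"]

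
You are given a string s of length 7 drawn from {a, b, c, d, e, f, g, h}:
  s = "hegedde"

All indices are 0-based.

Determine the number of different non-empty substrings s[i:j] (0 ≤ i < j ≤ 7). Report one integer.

25

rank | idx | suffix
   0 |   4 | dde
   1 |   5 | de
   2 |   6 | e
   3 |   3 | edde
   4 |   1 | egedde
   5 |   2 | gedde
   6 |   0 | hegedde

SA = [4, 5, 6, 3, 1, 2, 0]
[i] adj suffixes → lcp
  [1] 4/5 → 1 ('d')
  [2] 5/6 → 0 ('')
  [3] 6/3 → 1 ('e')
  [4] 3/1 → 1 ('e')
  [5] 1/2 → 0 ('')
  [6] 2/0 → 0 ('')

n(n+1)/2 = 7·8/2 = 28
Σ LCP = 0 + 1 + 0 + 1 + 1 + 0 + 0 = 3
distinct = 28 − 3 = 25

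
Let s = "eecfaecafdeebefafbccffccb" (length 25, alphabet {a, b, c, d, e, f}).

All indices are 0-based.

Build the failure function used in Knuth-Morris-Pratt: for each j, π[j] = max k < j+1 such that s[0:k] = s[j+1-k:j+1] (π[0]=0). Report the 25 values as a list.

[0, 1, 0, 0, 0, 1, 0, 0, 0, 0, 1, 2, 0, 1, 0, 0, 0, 0, 0, 0, 0, 0, 0, 0, 0]

π[0] = 0
j=1 s[j]='e': π[1]=1 (border 'e')
j=2 s[j]='c': k: 1→0; π[2]=0 (border '')
j=3 s[j]='f': π[3]=0 (border '')
j=4 s[j]='a': π[4]=0 (border '')
j=5 s[j]='e': π[5]=1 (border 'e')
j=6 s[j]='c': k: 1→0; π[6]=0 (border '')
j=7 s[j]='a': π[7]=0 (border '')
j=8 s[j]='f': π[8]=0 (border '')
j=9 s[j]='d': π[9]=0 (border '')
j=10 s[j]='e': π[10]=1 (border 'e')
j=11 s[j]='e': π[11]=2 (border 'ee')
j=12 s[j]='b': k: 2→1→0; π[12]=0 (border '')
j=13 s[j]='e': π[13]=1 (border 'e')
j=14 s[j]='f': k: 1→0; π[14]=0 (border '')
j=15 s[j]='a': π[15]=0 (border '')
j=16 s[j]='f': π[16]=0 (border '')
j=17 s[j]='b': π[17]=0 (border '')
j=18 s[j]='c': π[18]=0 (border '')
j=19 s[j]='c': π[19]=0 (border '')
j=20 s[j]='f': π[20]=0 (border '')
j=21 s[j]='f': π[21]=0 (border '')
j=22 s[j]='c': π[22]=0 (border '')
j=23 s[j]='c': π[23]=0 (border '')
j=24 s[j]='b': π[24]=0 (border '')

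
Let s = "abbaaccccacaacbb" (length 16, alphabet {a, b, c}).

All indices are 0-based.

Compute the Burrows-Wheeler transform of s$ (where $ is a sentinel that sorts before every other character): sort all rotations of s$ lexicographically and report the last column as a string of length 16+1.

rank  rotation           last
    0  $abbaaccccacaacbb  b
    1  aacbb$abbaaccccac  c
    2  aaccccacaacbb$abb  b
    3  abbaaccccacaacbb$  $
    4  acaacbb$abbaacccc  c
    5  acbb$abbaaccccaca  a
    6  accccacaacbb$abba  a
    7  b$abbaaccccacaacb  b
    8  baaccccacaacbb$ab  b
    9  bb$abbaaccccacaac  c
   10  bbaaccccacaacbb$a  a
   11  caacbb$abbaacccca  a
   12  cacaacbb$abbaaccc  c
   13  cbb$abbaaccccacaa  a
   14  ccacaacbb$abbaacc  c
   15  cccacaacbb$abbaac  c
   16  ccccacaacbb$abbaa  a

bcb$caabbcaacacca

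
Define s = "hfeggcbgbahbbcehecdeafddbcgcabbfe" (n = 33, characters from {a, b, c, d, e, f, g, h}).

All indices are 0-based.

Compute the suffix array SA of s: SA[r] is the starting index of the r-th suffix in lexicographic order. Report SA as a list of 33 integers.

[28, 20, 9, 8, 11, 29, 12, 24, 30, 6, 27, 5, 17, 13, 25, 23, 22, 18, 32, 19, 16, 2, 14, 21, 31, 1, 7, 26, 4, 3, 10, 15, 0]

rank | idx | suffix
   0 |  28 | abbfe
   1 |  20 | afddbcgcabbfe
   2 |   9 | ahbbcehecdeafddbcgcabbfe
   3 |   8 | bahbbcehecdeafddbcgcabbfe
   4 |  11 | bbcehecdeafddbcgcabbfe
   5 |  29 | bbfe
   6 |  12 | bcehecdeafddbcgcabbfe
   7 |  24 | bcgcabbfe
   8 |  30 | bfe
   9 |   6 | bgbahbbcehecdeafddbcgcabbfe
  10 |  27 | cabbfe
  11 |   5 | cbgbahbbcehecdeafddbcgcabbfe
  12 |  17 | cdeafddbcgcabbfe
  13 |  13 | cehecdeafddbcgcabbfe
  14 |  25 | cgcabbfe
  15 |  23 | dbcgcabbfe
  16 |  22 | ddbcgcabbfe
  17 |  18 | deafddbcgcabbfe
  18 |  32 | e
  19 |  19 | eafddbcgcabbfe
  20 |  16 | ecdeafddbcgcabbfe
  21 |   2 | eggcbgbahbbcehecdeafddbcgcabbfe
  22 |  14 | ehecdeafddbcgcabbfe
  23 |  21 | fddbcgcabbfe
  24 |  31 | fe
  25 |   1 | feggcbgbahbbcehecdeafddbcgcabbfe
  26 |   7 | gbahbbcehecdeafddbcgcabbfe
  27 |  26 | gcabbfe
  28 |   4 | gcbgbahbbcehecdeafddbcgcabbfe
  29 |   3 | ggcbgbahbbcehecdeafddbcgcabbfe
  30 |  10 | hbbcehecdeafddbcgcabbfe
  31 |  15 | hecdeafddbcgcabbfe
  32 |   0 | hfeggcbgbahbbcehecdeafddbcgcabbfe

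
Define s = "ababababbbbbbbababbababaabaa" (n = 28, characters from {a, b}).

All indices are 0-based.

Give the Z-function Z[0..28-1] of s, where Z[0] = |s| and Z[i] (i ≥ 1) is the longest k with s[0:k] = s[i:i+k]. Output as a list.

[28, 0, 6, 0, 4, 0, 2, 0, 0, 0, 0, 0, 0, 0, 4, 0, 2, 0, 0, 5, 0, 3, 0, 1, 3, 0, 1, 1]

Z[0]=28
i=1: i≥r, start 0; Z[1]=0
i=2: i≥r, start 0; Z[2]=6 extend→box=[2,8)
i=3: min(r-i=5, Z[1]=0)=0; Z[3]=0
i=4: min(r-i=4, Z[2]=6)=4; Z[4]=4
i=5: min(r-i=3, Z[3]=0)=0; Z[5]=0
i=6: min(r-i=2, Z[4]=4)=2; Z[6]=2
i=7: min(r-i=1, Z[5]=0)=0; Z[7]=0
i=8: i≥r, start 0; Z[8]=0
i=9: i≥r, start 0; Z[9]=0
i=10: i≥r, start 0; Z[10]=0
i=11: i≥r, start 0; Z[11]=0
i=12: i≥r, start 0; Z[12]=0
i=13: i≥r, start 0; Z[13]=0
i=14: i≥r, start 0; Z[14]=4 extend→box=[14,18)
i=15: min(r-i=3, Z[1]=0)=0; Z[15]=0
i=16: min(r-i=2, Z[2]=6)=2; Z[16]=2
i=17: min(r-i=1, Z[3]=0)=0; Z[17]=0
i=18: i≥r, start 0; Z[18]=0
i=19: i≥r, start 0; Z[19]=5 extend→box=[19,24)
i=20: min(r-i=4, Z[1]=0)=0; Z[20]=0
i=21: min(r-i=3, Z[2]=6)=3; Z[21]=3
i=22: min(r-i=2, Z[3]=0)=0; Z[22]=0
i=23: min(r-i=1, Z[4]=4)=1; Z[23]=1
i=24: i≥r, start 0; Z[24]=3 extend→box=[24,27)
i=25: min(r-i=2, Z[1]=0)=0; Z[25]=0
i=26: min(r-i=1, Z[2]=6)=1; Z[26]=1
i=27: i≥r, start 0; Z[27]=1 extend→box=[27,28)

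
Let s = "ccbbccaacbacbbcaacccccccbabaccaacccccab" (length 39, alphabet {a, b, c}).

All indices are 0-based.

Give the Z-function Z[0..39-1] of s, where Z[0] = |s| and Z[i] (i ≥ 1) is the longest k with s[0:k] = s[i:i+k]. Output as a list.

[39, 1, 0, 0, 2, 1, 0, 0, 1, 0, 0, 1, 0, 0, 1, 0, 0, 2, 2, 2, 2, 2, 3, 1, 0, 0, 0, 0, 2, 1, 0, 0, 2, 2, 2, 2, 1, 0, 0]

Z[0]=39
i=1: i≥r, start 0; Z[1]=1 scan→box=[1,2)
i=2: i≥r, start 0; Z[2]=0
i=3: i≥r, start 0; Z[3]=0
i=4: i≥r, start 0; Z[4]=2 scan→box=[4,6)
i=5: min(r-i=1, Z[1]=1)=1; Z[5]=1
i=6: i≥r, start 0; Z[6]=0
i=7: i≥r, start 0; Z[7]=0
i=8: i≥r, start 0; Z[8]=1 scan→box=[8,9)
i=9: i≥r, start 0; Z[9]=0
i=10: i≥r, start 0; Z[10]=0
i=11: i≥r, start 0; Z[11]=1 scan→box=[11,12)
i=12: i≥r, start 0; Z[12]=0
i=13: i≥r, start 0; Z[13]=0
i=14: i≥r, start 0; Z[14]=1 scan→box=[14,15)
i=15: i≥r, start 0; Z[15]=0
i=16: i≥r, start 0; Z[16]=0
i=17: i≥r, start 0; Z[17]=2 scan→box=[17,19)
i=18: min(r-i=1, Z[1]=1)=1; Z[18]=2 scan→box=[18,20)
i=19: min(r-i=1, Z[1]=1)=1; Z[19]=2 scan→box=[19,21)
i=20: min(r-i=1, Z[1]=1)=1; Z[20]=2 scan→box=[20,22)
i=21: min(r-i=1, Z[1]=1)=1; Z[21]=2 scan→box=[21,23)
i=22: min(r-i=1, Z[1]=1)=1; Z[22]=3 scan→box=[22,25)
i=23: min(r-i=2, Z[1]=1)=1; Z[23]=1
i=24: min(r-i=1, Z[2]=0)=0; Z[24]=0
i=25: i≥r, start 0; Z[25]=0
i=26: i≥r, start 0; Z[26]=0
i=27: i≥r, start 0; Z[27]=0
i=28: i≥r, start 0; Z[28]=2 scan→box=[28,30)
i=29: min(r-i=1, Z[1]=1)=1; Z[29]=1
i=30: i≥r, start 0; Z[30]=0
i=31: i≥r, start 0; Z[31]=0
i=32: i≥r, start 0; Z[32]=2 scan→box=[32,34)
i=33: min(r-i=1, Z[1]=1)=1; Z[33]=2 scan→box=[33,35)
i=34: min(r-i=1, Z[1]=1)=1; Z[34]=2 scan→box=[34,36)
i=35: min(r-i=1, Z[1]=1)=1; Z[35]=2 scan→box=[35,37)
i=36: min(r-i=1, Z[1]=1)=1; Z[36]=1
i=37: i≥r, start 0; Z[37]=0
i=38: i≥r, start 0; Z[38]=0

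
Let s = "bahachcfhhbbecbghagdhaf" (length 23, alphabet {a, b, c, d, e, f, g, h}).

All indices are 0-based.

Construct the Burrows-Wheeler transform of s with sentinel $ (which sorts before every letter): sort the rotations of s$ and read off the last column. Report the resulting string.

fhhhb$hbcehagbacabadghcf

rank  rotation                  last
    0  $bahachcfhhbbecbghagdhaf  f
    1  achcfhhbbecbghagdhaf$bah  h
    2  af$bahachcfhhbbecbghagdh  h
    3  agdhaf$bahachcfhhbbecbgh  h
    4  ahachcfhhbbecbghagdhaf$b  b
    5  bahachcfhhbbecbghagdhaf$  $
    6  bbecbghagdhaf$bahachcfhh  h
    7  becbghagdhaf$bahachcfhhb  b
    8  bghagdhaf$bahachcfhhbbec  c
    9  cbghagdhaf$bahachcfhhbbe  e
   10  cfhhbbecbghagdhaf$bahach  h
   11  chcfhhbbecbghagdhaf$baha  a
   12  dhaf$bahachcfhhbbecbghag  g
   13  ecbghagdhaf$bahachcfhhbb  b
   14  f$bahachcfhhbbecbghagdha  a
   15  fhhbbecbghagdhaf$bahachc  c
   16  gdhaf$bahachcfhhbbecbgha  a
   17  ghagdhaf$bahachcfhhbbecb  b
   18  hachcfhhbbecbghagdhaf$ba  a
   19  haf$bahachcfhhbbecbghagd  d
   20  hagdhaf$bahachcfhhbbecbg  g
   21  hbbecbghagdhaf$bahachcfh  h
   22  hcfhhbbecbghagdhaf$bahac  c
   23  hhbbecbghagdhaf$bahachcf  f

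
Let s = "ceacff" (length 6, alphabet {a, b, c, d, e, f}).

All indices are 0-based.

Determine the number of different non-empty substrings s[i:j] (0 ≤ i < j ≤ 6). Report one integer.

19

rank→(start, suffix):
  0 → (2, 'acff')
  1 → (0, 'ceacff')
  2 → (3, 'cff')
  3 → (1, 'eacff')
  4 → (5, 'f')
  5 → (4, 'ff')

SA = [2, 0, 3, 1, 5, 4]
rank  pair      lcp
   1  s[2:],s[0:]  0  ''
   2  s[0:],s[3:]  1  'c'
   3  s[3:],s[1:]  0  ''
   4  s[1:],s[5:]  0  ''
   5  s[5:],s[4:]  1  'f'

n(n+1)/2 = 6·7/2 = 21
Σ LCP = 0 + 0 + 1 + 0 + 0 + 1 = 2
distinct = 21 − 2 = 19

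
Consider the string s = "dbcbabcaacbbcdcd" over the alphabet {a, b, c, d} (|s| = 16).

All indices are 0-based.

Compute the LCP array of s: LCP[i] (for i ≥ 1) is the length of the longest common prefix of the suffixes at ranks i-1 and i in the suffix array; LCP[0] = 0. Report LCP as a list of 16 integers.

rank | idx | suffix
   0 |   7 | aacbbcdcd
   1 |   4 | abcaacbbcdcd
   2 |   8 | acbbcdcd
   3 |   3 | babcaacbbcdcd
   4 |  10 | bbcdcd
   5 |   5 | bcaacbbcdcd
   6 |   1 | bcbabcaacbbcdcd
   7 |  11 | bcdcd
   8 |   6 | caacbbcdcd
   9 |   2 | cbabcaacbbcdcd
  10 |   9 | cbbcdcd
  11 |  14 | cd
  12 |  12 | cdcd
  13 |  15 | d
  14 |   0 | dbcbabcaacbbcdcd
  15 |  13 | dcd

SA = [7, 4, 8, 3, 10, 5, 1, 11, 6, 2, 9, 14, 12, 15, 0, 13]
[i] adj suffixes → lcp
  [1] 7/4 → 1 ('a')
  [2] 4/8 → 1 ('a')
  [3] 8/3 → 0 ('')
  [4] 3/10 → 1 ('b')
  [5] 10/5 → 1 ('b')
  [6] 5/1 → 2 ('bc')
  [7] 1/11 → 2 ('bc')
  [8] 11/6 → 0 ('')
  [9] 6/2 → 1 ('c')
  [10] 2/9 → 2 ('cb')
  [11] 9/14 → 1 ('c')
  [12] 14/12 → 2 ('cd')
  [13] 12/15 → 0 ('')
  [14] 15/0 → 1 ('d')
  [15] 0/13 → 1 ('d')

[0, 1, 1, 0, 1, 1, 2, 2, 0, 1, 2, 1, 2, 0, 1, 1]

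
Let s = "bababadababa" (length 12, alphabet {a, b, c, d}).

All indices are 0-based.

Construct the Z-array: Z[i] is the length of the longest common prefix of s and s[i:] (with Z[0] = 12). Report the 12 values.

[12, 0, 4, 0, 2, 0, 0, 0, 4, 0, 2, 0]

Z[0]=12
i=1: outside box; Z[1]=0
i=2: outside box; Z[2]=4 scan→box=[2,6)
i=3: min(r-i=3, Z[1]=0)=0; Z[3]=0
i=4: min(r-i=2, Z[2]=4)=2; Z[4]=2
i=5: min(r-i=1, Z[3]=0)=0; Z[5]=0
i=6: outside box; Z[6]=0
i=7: outside box; Z[7]=0
i=8: outside box; Z[8]=4 scan→box=[8,12)
i=9: min(r-i=3, Z[1]=0)=0; Z[9]=0
i=10: min(r-i=2, Z[2]=4)=2; Z[10]=2
i=11: min(r-i=1, Z[3]=0)=0; Z[11]=0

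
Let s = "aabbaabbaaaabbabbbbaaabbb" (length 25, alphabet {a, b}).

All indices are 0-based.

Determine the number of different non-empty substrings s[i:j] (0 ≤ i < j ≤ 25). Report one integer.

sorted suffixes:
  #0 SA[0]=8  'aaaabbabbbbaaabbb'
  #1 SA[1]=9  'aaabbabbbbaaabbb'
  #2 SA[2]=19  'aaabbb'
  #3 SA[3]=4  'aabbaaaabbabbbbaaabbb'
  #4 SA[4]=0  'aabbaabbaaaabbabbbbaaabbb'
  #5 SA[5]=10  'aabbabbbbaaabbb'
  #6 SA[6]=20  'aabbb'
  #7 SA[7]=5  'abbaaaabbabbbbaaabbb'
  #8 SA[8]=1  'abbaabbaaaabbabbbbaaabbb'
  #9 SA[9]=11  'abbabbbbaaabbb'
  #10 SA[10]=21  'abbb'
  #11 SA[11]=14  'abbbbaaabbb'
  #12 SA[12]=24  'b'
  #13 SA[13]=7  'baaaabbabbbbaaabbb'
  #14 SA[14]=18  'baaabbb'
  #15 SA[15]=3  'baabbaaaabbabbbbaaabbb'
  #16 SA[16]=13  'babbbbaaabbb'
  #17 SA[17]=23  'bb'
  #18 SA[18]=6  'bbaaaabbabbbbaaabbb'
  #19 SA[19]=17  'bbaaabbb'
  #20 SA[20]=2  'bbaabbaaaabbabbbbaaabbb'
  #21 SA[21]=12  'bbabbbbaaabbb'
  #22 SA[22]=22  'bbb'
  #23 SA[23]=16  'bbbaaabbb'
  #24 SA[24]=15  'bbbbaaabbb'

SA = [8, 9, 19, 4, 0, 10, 20, 5, 1, 11, 21, 14, 24, 7, 18, 3, 13, 23, 6, 17, 2, 12, 22, 16, 15]
i: (SA[i-1],SA[i]) lcp shared
  1: (8,9) 3 'aaa'
  2: (9,19) 5 'aaabb'
  3: (19,4) 2 'aa'
  4: (4,0) 6 'aabbaa'
  5: (0,10) 5 'aabba'
  6: (10,20) 4 'aabb'
  7: (20,5) 1 'a'
  8: (5,1) 5 'abbaa'
  9: (1,11) 4 'abba'
  10: (11,21) 3 'abb'
  11: (21,14) 4 'abbb'
  12: (14,24) 0 ''
  13: (24,7) 1 'b'
  14: (7,18) 4 'baaa'
  15: (18,3) 3 'baa'
  16: (3,13) 2 'ba'
  17: (13,23) 1 'b'
  18: (23,6) 2 'bb'
  19: (6,17) 5 'bbaaa'
  20: (17,2) 4 'bbaa'
  21: (2,12) 3 'bba'
  22: (12,22) 2 'bb'
  23: (22,16) 3 'bbb'
  24: (16,15) 3 'bbb'

n(n+1)/2 = 25·26/2 = 325
Σ LCP = 0 + 3 + 5 + 2 + 6 + 5 + 4 + 1 + 5 + 4 + 3 + 4 + 0 + 1 + 4 + 3 + 2 + 1 + 2 + 5 + 4 + 3 + 2 + 3 + 3 = 75
distinct = 325 − 75 = 250

250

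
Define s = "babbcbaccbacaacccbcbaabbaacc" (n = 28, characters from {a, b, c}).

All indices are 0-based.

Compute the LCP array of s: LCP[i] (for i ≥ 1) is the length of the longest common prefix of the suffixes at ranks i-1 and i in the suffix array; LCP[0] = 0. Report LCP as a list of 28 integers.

rank | idx | suffix
   0 |  20 | aabbaacc
   1 |  24 | aacc
   2 |  12 | aacccbcbaabbaacc
   3 |  21 | abbaacc
   4 |   1 | abbcbaccbacaacccbcbaabbaacc
   5 |  10 | acaacccbcbaabbaacc
   6 |  25 | acc
   7 |   6 | accbacaacccbcbaabbaacc
   8 |  13 | acccbcbaabbaacc
   9 |  19 | baabbaacc
  10 |  23 | baacc
  11 |   0 | babbcbaccbacaacccbcbaabbaacc
  12 |   9 | bacaacccbcbaabbaacc
  13 |   5 | baccbacaacccbcbaabbaacc
  14 |  22 | bbaacc
  15 |   2 | bbcbaccbacaacccbcbaabbaacc
  16 |  17 | bcbaabbaacc
  17 |   3 | bcbaccbacaacccbcbaabbaacc
  18 |  27 | c
  19 |  11 | caacccbcbaabbaacc
  20 |  18 | cbaabbaacc
  21 |   8 | cbacaacccbcbaabbaacc
  22 |   4 | cbaccbacaacccbcbaabbaacc
  23 |  16 | cbcbaabbaacc
  24 |  26 | cc
  25 |   7 | ccbacaacccbcbaabbaacc
  26 |  15 | ccbcbaabbaacc
  27 |  14 | cccbcbaabbaacc

SA = [20, 24, 12, 21, 1, 10, 25, 6, 13, 19, 23, 0, 9, 5, 22, 2, 17, 3, 27, 11, 18, 8, 4, 16, 26, 7, 15, 14]
[i] adj suffixes → lcp
  [1] 20/24 → 2 ('aa')
  [2] 24/12 → 4 ('aacc')
  [3] 12/21 → 1 ('a')
  [4] 21/1 → 3 ('abb')
  [5] 1/10 → 1 ('a')
  [6] 10/25 → 2 ('ac')
  [7] 25/6 → 3 ('acc')
  [8] 6/13 → 3 ('acc')
  [9] 13/19 → 0 ('')
  [10] 19/23 → 3 ('baa')
  [11] 23/0 → 2 ('ba')
  [12] 0/9 → 2 ('ba')
  [13] 9/5 → 3 ('bac')
  [14] 5/22 → 1 ('b')
  [15] 22/2 → 2 ('bb')
  [16] 2/17 → 1 ('b')
  [17] 17/3 → 4 ('bcba')
  [18] 3/27 → 0 ('')
  [19] 27/11 → 1 ('c')
  [20] 11/18 → 1 ('c')
  [21] 18/8 → 3 ('cba')
  [22] 8/4 → 4 ('cbac')
  [23] 4/16 → 2 ('cb')
  [24] 16/26 → 1 ('c')
  [25] 26/7 → 2 ('cc')
  [26] 7/15 → 3 ('ccb')
  [27] 15/14 → 2 ('cc')

[0, 2, 4, 1, 3, 1, 2, 3, 3, 0, 3, 2, 2, 3, 1, 2, 1, 4, 0, 1, 1, 3, 4, 2, 1, 2, 3, 2]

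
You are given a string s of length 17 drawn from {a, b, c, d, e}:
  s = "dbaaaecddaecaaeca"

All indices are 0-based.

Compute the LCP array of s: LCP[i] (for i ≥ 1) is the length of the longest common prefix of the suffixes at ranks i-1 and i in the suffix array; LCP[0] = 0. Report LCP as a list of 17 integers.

[0, 1, 2, 4, 1, 4, 3, 0, 0, 2, 1, 0, 1, 1, 0, 3, 2]

sorted suffixes:
  #0 SA[0]=16  'a'
  #1 SA[1]=2  'aaaecddaecaaeca'
  #2 SA[2]=12  'aaeca'
  #3 SA[3]=3  'aaecddaecaaeca'
  #4 SA[4]=13  'aeca'
  #5 SA[5]=9  'aecaaeca'
  #6 SA[6]=4  'aecddaecaaeca'
  #7 SA[7]=1  'baaaecddaecaaeca'
  #8 SA[8]=15  'ca'
  #9 SA[9]=11  'caaeca'
  #10 SA[10]=6  'cddaecaaeca'
  #11 SA[11]=8  'daecaaeca'
  #12 SA[12]=0  'dbaaaecddaecaaeca'
  #13 SA[13]=7  'ddaecaaeca'
  #14 SA[14]=14  'eca'
  #15 SA[15]=10  'ecaaeca'
  #16 SA[16]=5  'ecddaecaaeca'

SA = [16, 2, 12, 3, 13, 9, 4, 1, 15, 11, 6, 8, 0, 7, 14, 10, 5]
rank  pair      lcp
   1  s[16:],s[2:]  1  'a'
   2  s[2:],s[12:]  2  'aa'
   3  s[12:],s[3:]  4  'aaec'
   4  s[3:],s[13:]  1  'a'
   5  s[13:],s[9:]  4  'aeca'
   6  s[9:],s[4:]  3  'aec'
   7  s[4:],s[1:]  0  ''
   8  s[1:],s[15:]  0  ''
   9  s[15:],s[11:]  2  'ca'
  10  s[11:],s[6:]  1  'c'
  11  s[6:],s[8:]  0  ''
  12  s[8:],s[0:]  1  'd'
  13  s[0:],s[7:]  1  'd'
  14  s[7:],s[14:]  0  ''
  15  s[14:],s[10:]  3  'eca'
  16  s[10:],s[5:]  2  'ec'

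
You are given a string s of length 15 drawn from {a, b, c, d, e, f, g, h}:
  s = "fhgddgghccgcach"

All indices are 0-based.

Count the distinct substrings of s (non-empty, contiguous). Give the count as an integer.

111

rank→(start, suffix):
  0 → (12, 'ach')
  1 → (11, 'cach')
  2 → (8, 'ccgcach')
  3 → (9, 'cgcach')
  4 → (13, 'ch')
  5 → (3, 'ddgghccgcach')
  6 → (4, 'dgghccgcach')
  7 → (0, 'fhgddgghccgcach')
  8 → (10, 'gcach')
  9 → (2, 'gddgghccgcach')
  10 → (5, 'gghccgcach')
  11 → (6, 'ghccgcach')
  12 → (14, 'h')
  13 → (7, 'hccgcach')
  14 → (1, 'hgddgghccgcach')

SA = [12, 11, 8, 9, 13, 3, 4, 0, 10, 2, 5, 6, 14, 7, 1]
i: (SA[i-1],SA[i]) lcp shared
  1: (12,11) 0 ''
  2: (11,8) 1 'c'
  3: (8,9) 1 'c'
  4: (9,13) 1 'c'
  5: (13,3) 0 ''
  6: (3,4) 1 'd'
  7: (4,0) 0 ''
  8: (0,10) 0 ''
  9: (10,2) 1 'g'
  10: (2,5) 1 'g'
  11: (5,6) 1 'g'
  12: (6,14) 0 ''
  13: (14,7) 1 'h'
  14: (7,1) 1 'h'

n(n+1)/2 = 15·16/2 = 120
Σ LCP = 0 + 0 + 1 + 1 + 1 + 0 + 1 + 0 + 0 + 1 + 1 + 1 + 0 + 1 + 1 = 9
distinct = 120 − 9 = 111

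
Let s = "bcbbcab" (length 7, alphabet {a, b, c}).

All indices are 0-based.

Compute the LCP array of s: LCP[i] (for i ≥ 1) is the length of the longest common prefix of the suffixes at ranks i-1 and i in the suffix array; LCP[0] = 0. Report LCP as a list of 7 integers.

[0, 0, 1, 1, 2, 0, 1]

sorted suffixes:
  #0 SA[0]=5  'ab'
  #1 SA[1]=6  'b'
  #2 SA[2]=2  'bbcab'
  #3 SA[3]=3  'bcab'
  #4 SA[4]=0  'bcbbcab'
  #5 SA[5]=4  'cab'
  #6 SA[6]=1  'cbbcab'

SA = [5, 6, 2, 3, 0, 4, 1]
i: (SA[i-1],SA[i]) lcp shared
  1: (5,6) 0 ''
  2: (6,2) 1 'b'
  3: (2,3) 1 'b'
  4: (3,0) 2 'bc'
  5: (0,4) 0 ''
  6: (4,1) 1 'c'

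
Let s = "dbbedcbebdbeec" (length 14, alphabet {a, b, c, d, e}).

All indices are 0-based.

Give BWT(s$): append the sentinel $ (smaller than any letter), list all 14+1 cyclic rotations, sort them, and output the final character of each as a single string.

rank  rotation         last
    0  $dbbedcbebdbeec  c
    1  bbedcbebdbeec$d  d
    2  bdbeec$dbbedcbe  e
    3  bebdbeec$dbbedc  c
    4  bedcbebdbeec$db  b
    5  beec$dbbedcbebd  d
    6  c$dbbedcbebdbee  e
    7  cbebdbeec$dbbed  d
    8  dbbedcbebdbeec$  $
    9  dbeec$dbbedcbeb  b
   10  dcbebdbeec$dbbe  e
   11  ebdbeec$dbbedcb  b
   12  ec$dbbedcbebdbe  e
   13  edcbebdbeec$dbb  b
   14  eec$dbbedcbebdb  b

cdecbded$bebebb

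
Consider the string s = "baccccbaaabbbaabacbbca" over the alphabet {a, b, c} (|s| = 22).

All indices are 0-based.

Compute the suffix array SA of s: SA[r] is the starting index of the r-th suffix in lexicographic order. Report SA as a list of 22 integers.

rank→(start, suffix):
  0 → (21, 'a')
  1 → (7, 'aaabbbaabacbbca')
  2 → (13, 'aabacbbca')
  3 → (8, 'aabbbaabacbbca')
  4 → (14, 'abacbbca')
  5 → (9, 'abbbaabacbbca')
  6 → (16, 'acbbca')
  7 → (1, 'accccbaaabbbaabacbbca')
  8 → (6, 'baaabbbaabacbbca')
  9 → (12, 'baabacbbca')
  10 → (15, 'bacbbca')
  11 → (0, 'baccccbaaabbbaabacbbca')
  12 → (11, 'bbaabacbbca')
  13 → (10, 'bbbaabacbbca')
  14 → (18, 'bbca')
  15 → (19, 'bca')
  16 → (20, 'ca')
  17 → (5, 'cbaaabbbaabacbbca')
  18 → (17, 'cbbca')
  19 → (4, 'ccbaaabbbaabacbbca')
  20 → (3, 'cccbaaabbbaabacbbca')
  21 → (2, 'ccccbaaabbbaabacbbca')

[21, 7, 13, 8, 14, 9, 16, 1, 6, 12, 15, 0, 11, 10, 18, 19, 20, 5, 17, 4, 3, 2]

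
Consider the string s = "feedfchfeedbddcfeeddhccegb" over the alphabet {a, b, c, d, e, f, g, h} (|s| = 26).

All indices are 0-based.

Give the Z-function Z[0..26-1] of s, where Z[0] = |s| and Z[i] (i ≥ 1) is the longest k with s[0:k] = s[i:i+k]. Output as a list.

[26, 0, 0, 0, 1, 0, 0, 4, 0, 0, 0, 0, 0, 0, 0, 4, 0, 0, 0, 0, 0, 0, 0, 0, 0, 0]

Z[0]=26
i=1: fresh scan; Z[1]=0
i=2: fresh scan; Z[2]=0
i=3: fresh scan; Z[3]=0
i=4: fresh scan; Z[4]=1 extend→box=[4,5)
i=5: fresh scan; Z[5]=0
i=6: fresh scan; Z[6]=0
i=7: fresh scan; Z[7]=4 extend→box=[7,11)
i=8: min(r-i=3, Z[1]=0)=0; Z[8]=0
i=9: min(r-i=2, Z[2]=0)=0; Z[9]=0
i=10: min(r-i=1, Z[3]=0)=0; Z[10]=0
i=11: fresh scan; Z[11]=0
i=12: fresh scan; Z[12]=0
i=13: fresh scan; Z[13]=0
i=14: fresh scan; Z[14]=0
i=15: fresh scan; Z[15]=4 extend→box=[15,19)
i=16: min(r-i=3, Z[1]=0)=0; Z[16]=0
i=17: min(r-i=2, Z[2]=0)=0; Z[17]=0
i=18: min(r-i=1, Z[3]=0)=0; Z[18]=0
i=19: fresh scan; Z[19]=0
i=20: fresh scan; Z[20]=0
i=21: fresh scan; Z[21]=0
i=22: fresh scan; Z[22]=0
i=23: fresh scan; Z[23]=0
i=24: fresh scan; Z[24]=0
i=25: fresh scan; Z[25]=0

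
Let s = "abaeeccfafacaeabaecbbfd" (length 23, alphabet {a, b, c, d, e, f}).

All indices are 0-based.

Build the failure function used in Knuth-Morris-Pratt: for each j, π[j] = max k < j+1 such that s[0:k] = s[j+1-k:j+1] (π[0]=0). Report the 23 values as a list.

π[0] = 0
j=1 s[j]='b': π[1]=0 (border '')
j=2 s[j]='a': π[2]=1 (border 'a')
j=3 s[j]='e': k: 1→0; π[3]=0 (border '')
j=4 s[j]='e': π[4]=0 (border '')
j=5 s[j]='c': π[5]=0 (border '')
j=6 s[j]='c': π[6]=0 (border '')
j=7 s[j]='f': π[7]=0 (border '')
j=8 s[j]='a': π[8]=1 (border 'a')
j=9 s[j]='f': k: 1→0; π[9]=0 (border '')
j=10 s[j]='a': π[10]=1 (border 'a')
j=11 s[j]='c': k: 1→0; π[11]=0 (border '')
j=12 s[j]='a': π[12]=1 (border 'a')
j=13 s[j]='e': k: 1→0; π[13]=0 (border '')
j=14 s[j]='a': π[14]=1 (border 'a')
j=15 s[j]='b': π[15]=2 (border 'ab')
j=16 s[j]='a': π[16]=3 (border 'aba')
j=17 s[j]='e': π[17]=4 (border 'abae')
j=18 s[j]='c': k: 4→0; π[18]=0 (border '')
j=19 s[j]='b': π[19]=0 (border '')
j=20 s[j]='b': π[20]=0 (border '')
j=21 s[j]='f': π[21]=0 (border '')
j=22 s[j]='d': π[22]=0 (border '')

[0, 0, 1, 0, 0, 0, 0, 0, 1, 0, 1, 0, 1, 0, 1, 2, 3, 4, 0, 0, 0, 0, 0]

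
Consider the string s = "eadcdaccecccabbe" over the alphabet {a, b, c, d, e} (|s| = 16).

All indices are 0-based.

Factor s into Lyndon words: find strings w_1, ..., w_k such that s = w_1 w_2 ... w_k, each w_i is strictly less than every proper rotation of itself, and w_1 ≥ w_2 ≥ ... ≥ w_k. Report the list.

emit factor 1: 'e' (i=0, period=1)
emit factor 2: 'adcd' (i=1, period=4)
emit factor 3: 'acceccc' (i=5, period=7)
emit factor 4: 'abbe' (i=12, period=4)

["e", "adcd", "acceccc", "abbe"]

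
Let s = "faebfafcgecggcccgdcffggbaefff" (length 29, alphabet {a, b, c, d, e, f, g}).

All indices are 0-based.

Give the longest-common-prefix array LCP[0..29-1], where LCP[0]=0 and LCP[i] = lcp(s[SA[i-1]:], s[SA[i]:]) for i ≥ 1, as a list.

[0, 2, 1, 0, 1, 0, 2, 1, 1, 2, 2, 0, 0, 1, 1, 0, 1, 2, 1, 1, 2, 2, 1, 0, 1, 1, 1, 1, 2]

rank | idx | suffix
   0 |   1 | aebfafcgecggcccgdcffggbaefff
   1 |  24 | aefff
   2 |   5 | afcgecggcccgdcffggbaefff
   3 |  23 | baefff
   4 |   3 | bfafcgecggcccgdcffggbaefff
   5 |  13 | cccgdcffggbaefff
   6 |  14 | ccgdcffggbaefff
   7 |  18 | cffggbaefff
   8 |  15 | cgdcffggbaefff
   9 |   7 | cgecggcccgdcffggbaefff
  10 |  10 | cggcccgdcffggbaefff
  11 |  17 | dcffggbaefff
  12 |   2 | ebfafcgecggcccgdcffggbaefff
  13 |   9 | ecggcccgdcffggbaefff
  14 |  25 | efff
  15 |  28 | f
  16 |   0 | faebfafcgecggcccgdcffggbaefff
  17 |   4 | fafcgecggcccgdcffggbaefff
  18 |   6 | fcgecggcccgdcffggbaefff
  19 |  27 | ff
  20 |  26 | fff
  21 |  19 | ffggbaefff
  22 |  20 | fggbaefff
  23 |  22 | gbaefff
  24 |  12 | gcccgdcffggbaefff
  25 |  16 | gdcffggbaefff
  26 |   8 | gecggcccgdcffggbaefff
  27 |  21 | ggbaefff
  28 |  11 | ggcccgdcffggbaefff

SA = [1, 24, 5, 23, 3, 13, 14, 18, 15, 7, 10, 17, 2, 9, 25, 28, 0, 4, 6, 27, 26, 19, 20, 22, 12, 16, 8, 21, 11]
i: (SA[i-1],SA[i]) lcp shared
  1: (1,24) 2 'ae'
  2: (24,5) 1 'a'
  3: (5,23) 0 ''
  4: (23,3) 1 'b'
  5: (3,13) 0 ''
  6: (13,14) 2 'cc'
  7: (14,18) 1 'c'
  8: (18,15) 1 'c'
  9: (15,7) 2 'cg'
  10: (7,10) 2 'cg'
  11: (10,17) 0 ''
  12: (17,2) 0 ''
  13: (2,9) 1 'e'
  14: (9,25) 1 'e'
  15: (25,28) 0 ''
  16: (28,0) 1 'f'
  17: (0,4) 2 'fa'
  18: (4,6) 1 'f'
  19: (6,27) 1 'f'
  20: (27,26) 2 'ff'
  21: (26,19) 2 'ff'
  22: (19,20) 1 'f'
  23: (20,22) 0 ''
  24: (22,12) 1 'g'
  25: (12,16) 1 'g'
  26: (16,8) 1 'g'
  27: (8,21) 1 'g'
  28: (21,11) 2 'gg'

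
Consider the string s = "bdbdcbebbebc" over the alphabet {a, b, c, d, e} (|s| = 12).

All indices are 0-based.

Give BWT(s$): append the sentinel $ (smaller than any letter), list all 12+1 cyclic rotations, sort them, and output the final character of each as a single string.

cee$dcbbdbbbb

rank  rotation       last
    0  $bdbdcbebbebc  c
    1  bbebc$bdbdcbe  e
    2  bc$bdbdcbebbe  e
    3  bdbdcbebbebc$  $
    4  bdcbebbebc$bd  d
    5  bebbebc$bdbdc  c
    6  bebc$bdbdcbeb  b
    7  c$bdbdcbebbeb  b
    8  cbebbebc$bdbd  d
    9  dbdcbebbebc$b  b
   10  dcbebbebc$bdb  b
   11  ebbebc$bdbdcb  b
   12  ebc$bdbdcbebb  b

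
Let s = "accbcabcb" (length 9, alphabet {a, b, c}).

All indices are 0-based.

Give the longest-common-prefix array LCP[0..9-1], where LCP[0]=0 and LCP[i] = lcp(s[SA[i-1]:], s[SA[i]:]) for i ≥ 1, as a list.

[0, 1, 0, 1, 2, 0, 1, 2, 1]

rank→(start, suffix):
  0 → (5, 'abcb')
  1 → (0, 'accbcabcb')
  2 → (8, 'b')
  3 → (3, 'bcabcb')
  4 → (6, 'bcb')
  5 → (4, 'cabcb')
  6 → (7, 'cb')
  7 → (2, 'cbcabcb')
  8 → (1, 'ccbcabcb')

SA = [5, 0, 8, 3, 6, 4, 7, 2, 1]
i: (SA[i-1],SA[i]) lcp shared
  1: (5,0) 1 'a'
  2: (0,8) 0 ''
  3: (8,3) 1 'b'
  4: (3,6) 2 'bc'
  5: (6,4) 0 ''
  6: (4,7) 1 'c'
  7: (7,2) 2 'cb'
  8: (2,1) 1 'c'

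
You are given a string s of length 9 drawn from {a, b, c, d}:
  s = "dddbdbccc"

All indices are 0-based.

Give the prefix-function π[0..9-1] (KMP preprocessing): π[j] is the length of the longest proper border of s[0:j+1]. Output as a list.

π[0] = 0
j=1 s[j]='d': π[1]=1 (border 'd')
j=2 s[j]='d': π[2]=2 (border 'dd')
j=3 s[j]='b': k: 2→1→0; π[3]=0 (border '')
j=4 s[j]='d': π[4]=1 (border 'd')
j=5 s[j]='b': k: 1→0; π[5]=0 (border '')
j=6 s[j]='c': π[6]=0 (border '')
j=7 s[j]='c': π[7]=0 (border '')
j=8 s[j]='c': π[8]=0 (border '')

[0, 1, 2, 0, 1, 0, 0, 0, 0]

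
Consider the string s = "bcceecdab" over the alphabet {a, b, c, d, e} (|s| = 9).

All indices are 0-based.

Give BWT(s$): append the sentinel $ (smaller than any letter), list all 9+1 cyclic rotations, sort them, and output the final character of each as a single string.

rank  rotation    last
    0  $bcceecdab  b
    1  ab$bcceecd  d
    2  b$bcceecda  a
    3  bcceecdab$  $
    4  cceecdab$b  b
    5  cdab$bccee  e
    6  ceecdab$bc  c
    7  dab$bcceec  c
    8  ecdab$bcce  e
    9  eecdab$bcc  c

bda$beccec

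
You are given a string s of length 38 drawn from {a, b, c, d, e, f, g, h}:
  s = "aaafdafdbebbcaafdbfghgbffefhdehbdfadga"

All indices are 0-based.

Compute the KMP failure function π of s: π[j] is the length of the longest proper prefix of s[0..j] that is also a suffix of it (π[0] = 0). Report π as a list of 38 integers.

[0, 1, 2, 0, 0, 1, 0, 0, 0, 0, 0, 0, 0, 1, 2, 0, 0, 0, 0, 0, 0, 0, 0, 0, 0, 0, 0, 0, 0, 0, 0, 0, 0, 0, 1, 0, 0, 1]

π[0] = 0
j=1 s[j]='a': π[1]=1 (border 'a')
j=2 s[j]='a': π[2]=2 (border 'aa')
j=3 s[j]='f': k: 2→1→0; π[3]=0 (border '')
j=4 s[j]='d': π[4]=0 (border '')
j=5 s[j]='a': π[5]=1 (border 'a')
j=6 s[j]='f': k: 1→0; π[6]=0 (border '')
j=7 s[j]='d': π[7]=0 (border '')
j=8 s[j]='b': π[8]=0 (border '')
j=9 s[j]='e': π[9]=0 (border '')
j=10 s[j]='b': π[10]=0 (border '')
j=11 s[j]='b': π[11]=0 (border '')
j=12 s[j]='c': π[12]=0 (border '')
j=13 s[j]='a': π[13]=1 (border 'a')
j=14 s[j]='a': π[14]=2 (border 'aa')
j=15 s[j]='f': k: 2→1→0; π[15]=0 (border '')
j=16 s[j]='d': π[16]=0 (border '')
j=17 s[j]='b': π[17]=0 (border '')
j=18 s[j]='f': π[18]=0 (border '')
j=19 s[j]='g': π[19]=0 (border '')
j=20 s[j]='h': π[20]=0 (border '')
j=21 s[j]='g': π[21]=0 (border '')
j=22 s[j]='b': π[22]=0 (border '')
j=23 s[j]='f': π[23]=0 (border '')
j=24 s[j]='f': π[24]=0 (border '')
j=25 s[j]='e': π[25]=0 (border '')
j=26 s[j]='f': π[26]=0 (border '')
j=27 s[j]='h': π[27]=0 (border '')
j=28 s[j]='d': π[28]=0 (border '')
j=29 s[j]='e': π[29]=0 (border '')
j=30 s[j]='h': π[30]=0 (border '')
j=31 s[j]='b': π[31]=0 (border '')
j=32 s[j]='d': π[32]=0 (border '')
j=33 s[j]='f': π[33]=0 (border '')
j=34 s[j]='a': π[34]=1 (border 'a')
j=35 s[j]='d': k: 1→0; π[35]=0 (border '')
j=36 s[j]='g': π[36]=0 (border '')
j=37 s[j]='a': π[37]=1 (border 'a')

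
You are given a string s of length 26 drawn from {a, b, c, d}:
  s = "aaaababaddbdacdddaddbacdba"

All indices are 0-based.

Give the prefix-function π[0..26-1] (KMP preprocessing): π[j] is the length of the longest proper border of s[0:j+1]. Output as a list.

[0, 1, 2, 3, 0, 1, 0, 1, 0, 0, 0, 0, 1, 0, 0, 0, 0, 1, 0, 0, 0, 1, 0, 0, 0, 1]

π[0] = 0
j=1 s[j]='a': π[1]=1 (border 'a')
j=2 s[j]='a': π[2]=2 (border 'aa')
j=3 s[j]='a': π[3]=3 (border 'aaa')
j=4 s[j]='b': k: 3→2→1→0; π[4]=0 (border '')
j=5 s[j]='a': π[5]=1 (border 'a')
j=6 s[j]='b': k: 1→0; π[6]=0 (border '')
j=7 s[j]='a': π[7]=1 (border 'a')
j=8 s[j]='d': k: 1→0; π[8]=0 (border '')
j=9 s[j]='d': π[9]=0 (border '')
j=10 s[j]='b': π[10]=0 (border '')
j=11 s[j]='d': π[11]=0 (border '')
j=12 s[j]='a': π[12]=1 (border 'a')
j=13 s[j]='c': k: 1→0; π[13]=0 (border '')
j=14 s[j]='d': π[14]=0 (border '')
j=15 s[j]='d': π[15]=0 (border '')
j=16 s[j]='d': π[16]=0 (border '')
j=17 s[j]='a': π[17]=1 (border 'a')
j=18 s[j]='d': k: 1→0; π[18]=0 (border '')
j=19 s[j]='d': π[19]=0 (border '')
j=20 s[j]='b': π[20]=0 (border '')
j=21 s[j]='a': π[21]=1 (border 'a')
j=22 s[j]='c': k: 1→0; π[22]=0 (border '')
j=23 s[j]='d': π[23]=0 (border '')
j=24 s[j]='b': π[24]=0 (border '')
j=25 s[j]='a': π[25]=1 (border 'a')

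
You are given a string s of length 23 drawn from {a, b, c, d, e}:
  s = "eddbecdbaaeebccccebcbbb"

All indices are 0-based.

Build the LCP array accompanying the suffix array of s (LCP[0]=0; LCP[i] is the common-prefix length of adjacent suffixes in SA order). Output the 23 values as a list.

[0, 1, 0, 1, 1, 2, 1, 2, 1, 0, 1, 3, 2, 1, 1, 0, 2, 1, 0, 3, 1, 1, 1]

rank→(start, suffix):
  0 → (8, 'aaeebccccebcbbb')
  1 → (9, 'aeebccccebcbbb')
  2 → (22, 'b')
  3 → (7, 'baaeebccccebcbbb')
  4 → (21, 'bb')
  5 → (20, 'bbb')
  6 → (18, 'bcbbb')
  7 → (12, 'bccccebcbbb')
  8 → (3, 'becdbaaeebccccebcbbb')
  9 → (19, 'cbbb')
  10 → (13, 'ccccebcbbb')
  11 → (14, 'cccebcbbb')
  12 → (15, 'ccebcbbb')
  13 → (5, 'cdbaaeebccccebcbbb')
  14 → (16, 'cebcbbb')
  15 → (6, 'dbaaeebccccebcbbb')
  16 → (2, 'dbecdbaaeebccccebcbbb')
  17 → (1, 'ddbecdbaaeebccccebcbbb')
  18 → (17, 'ebcbbb')
  19 → (11, 'ebccccebcbbb')
  20 → (4, 'ecdbaaeebccccebcbbb')
  21 → (0, 'eddbecdbaaeebccccebcbbb')
  22 → (10, 'eebccccebcbbb')

SA = [8, 9, 22, 7, 21, 20, 18, 12, 3, 19, 13, 14, 15, 5, 16, 6, 2, 1, 17, 11, 4, 0, 10]
[i] adj suffixes → lcp
  [1] 8/9 → 1 ('a')
  [2] 9/22 → 0 ('')
  [3] 22/7 → 1 ('b')
  [4] 7/21 → 1 ('b')
  [5] 21/20 → 2 ('bb')
  [6] 20/18 → 1 ('b')
  [7] 18/12 → 2 ('bc')
  [8] 12/3 → 1 ('b')
  [9] 3/19 → 0 ('')
  [10] 19/13 → 1 ('c')
  [11] 13/14 → 3 ('ccc')
  [12] 14/15 → 2 ('cc')
  [13] 15/5 → 1 ('c')
  [14] 5/16 → 1 ('c')
  [15] 16/6 → 0 ('')
  [16] 6/2 → 2 ('db')
  [17] 2/1 → 1 ('d')
  [18] 1/17 → 0 ('')
  [19] 17/11 → 3 ('ebc')
  [20] 11/4 → 1 ('e')
  [21] 4/0 → 1 ('e')
  [22] 0/10 → 1 ('e')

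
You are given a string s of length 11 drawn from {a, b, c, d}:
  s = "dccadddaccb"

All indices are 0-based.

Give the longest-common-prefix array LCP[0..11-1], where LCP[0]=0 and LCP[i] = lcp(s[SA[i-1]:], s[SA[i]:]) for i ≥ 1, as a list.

rank | idx | suffix
   0 |   7 | accb
   1 |   3 | adddaccb
   2 |  10 | b
   3 |   2 | cadddaccb
   4 |   9 | cb
   5 |   1 | ccadddaccb
   6 |   8 | ccb
   7 |   6 | daccb
   8 |   0 | dccadddaccb
   9 |   5 | ddaccb
  10 |   4 | dddaccb

SA = [7, 3, 10, 2, 9, 1, 8, 6, 0, 5, 4]
rank  pair      lcp
   1  s[7:],s[3:]  1  'a'
   2  s[3:],s[10:]  0  ''
   3  s[10:],s[2:]  0  ''
   4  s[2:],s[9:]  1  'c'
   5  s[9:],s[1:]  1  'c'
   6  s[1:],s[8:]  2  'cc'
   7  s[8:],s[6:]  0  ''
   8  s[6:],s[0:]  1  'd'
   9  s[0:],s[5:]  1  'd'
  10  s[5:],s[4:]  2  'dd'

[0, 1, 0, 0, 1, 1, 2, 0, 1, 1, 2]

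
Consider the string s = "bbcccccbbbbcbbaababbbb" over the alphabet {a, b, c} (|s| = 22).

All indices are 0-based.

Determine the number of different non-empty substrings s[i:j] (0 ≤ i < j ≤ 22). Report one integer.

211

rank | idx | suffix
   0 |  14 | aababbbb
   1 |  15 | ababbbb
   2 |  17 | abbbb
   3 |  21 | b
   4 |  13 | baababbbb
   5 |  16 | babbbb
   6 |  20 | bb
   7 |  12 | bbaababbbb
   8 |  19 | bbb
   9 |  18 | bbbb
  10 |   7 | bbbbcbbaababbbb
  11 |   8 | bbbcbbaababbbb
  12 |   9 | bbcbbaababbbb
  13 |   0 | bbcccccbbbbcbbaababbbb
  14 |  10 | bcbbaababbbb
  15 |   1 | bcccccbbbbcbbaababbbb
  16 |  11 | cbbaababbbb
  17 |   6 | cbbbbcbbaababbbb
  18 |   5 | ccbbbbcbbaababbbb
  19 |   4 | cccbbbbcbbaababbbb
  20 |   3 | ccccbbbbcbbaababbbb
  21 |   2 | cccccbbbbcbbaababbbb

SA = [14, 15, 17, 21, 13, 16, 20, 12, 19, 18, 7, 8, 9, 0, 10, 1, 11, 6, 5, 4, 3, 2]
[i] adj suffixes → lcp
  [1] 14/15 → 1 ('a')
  [2] 15/17 → 2 ('ab')
  [3] 17/21 → 0 ('')
  [4] 21/13 → 1 ('b')
  [5] 13/16 → 2 ('ba')
  [6] 16/20 → 1 ('b')
  [7] 20/12 → 2 ('bb')
  [8] 12/19 → 2 ('bb')
  [9] 19/18 → 3 ('bbb')
  [10] 18/7 → 4 ('bbbb')
  [11] 7/8 → 3 ('bbb')
  [12] 8/9 → 2 ('bb')
  [13] 9/0 → 3 ('bbc')
  [14] 0/10 → 1 ('b')
  [15] 10/1 → 2 ('bc')
  [16] 1/11 → 0 ('')
  [17] 11/6 → 3 ('cbb')
  [18] 6/5 → 1 ('c')
  [19] 5/4 → 2 ('cc')
  [20] 4/3 → 3 ('ccc')
  [21] 3/2 → 4 ('cccc')

n(n+1)/2 = 22·23/2 = 253
Σ LCP = 0 + 1 + 2 + 0 + 1 + 2 + 1 + 2 + 2 + 3 + 4 + 3 + 2 + 3 + 1 + 2 + 0 + 3 + 1 + 2 + 3 + 4 = 42
distinct = 253 − 42 = 211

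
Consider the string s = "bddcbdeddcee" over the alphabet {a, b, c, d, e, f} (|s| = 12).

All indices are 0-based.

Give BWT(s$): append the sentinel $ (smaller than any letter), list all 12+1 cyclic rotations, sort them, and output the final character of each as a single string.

e$cddddbebedc

rank  rotation       last
    0  $bddcbdeddcee  e
    1  bddcbdeddcee$  $
    2  bdeddcee$bddc  c
    3  cbdeddcee$bdd  d
    4  cee$bddcbdedd  d
    5  dcbdeddcee$bd  d
    6  dcee$bddcbded  d
    7  ddcbdeddcee$b  b
    8  ddcee$bddcbde  e
    9  deddcee$bddcb  b
   10  e$bddcbdeddce  e
   11  eddcee$bddcbd  d
   12  ee$bddcbdeddc  c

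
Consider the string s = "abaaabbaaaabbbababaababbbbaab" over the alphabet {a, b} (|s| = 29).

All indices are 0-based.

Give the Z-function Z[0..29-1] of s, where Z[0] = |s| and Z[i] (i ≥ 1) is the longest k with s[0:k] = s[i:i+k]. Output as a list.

Z[0]=29
i=1: fresh scan; Z[1]=0
i=2: fresh scan; Z[2]=1 extend→box=[2,3)
i=3: fresh scan; Z[3]=1 extend→box=[3,4)
i=4: fresh scan; Z[4]=2 extend→box=[4,6)
i=5: min(r-i=1, Z[1]=0)=0; Z[5]=0
i=6: fresh scan; Z[6]=0
i=7: fresh scan; Z[7]=1 extend→box=[7,8)
i=8: fresh scan; Z[8]=1 extend→box=[8,9)
i=9: fresh scan; Z[9]=1 extend→box=[9,10)
i=10: fresh scan; Z[10]=2 extend→box=[10,12)
i=11: min(r-i=1, Z[1]=0)=0; Z[11]=0
i=12: fresh scan; Z[12]=0
i=13: fresh scan; Z[13]=0
i=14: fresh scan; Z[14]=3 extend→box=[14,17)
i=15: min(r-i=2, Z[1]=0)=0; Z[15]=0
i=16: min(r-i=1, Z[2]=1)=1; Z[16]=4 extend→box=[16,20)
i=17: min(r-i=3, Z[1]=0)=0; Z[17]=0
i=18: min(r-i=2, Z[2]=1)=1; Z[18]=1
i=19: min(r-i=1, Z[3]=1)=1; Z[19]=3 extend→box=[19,22)
i=20: min(r-i=2, Z[1]=0)=0; Z[20]=0
i=21: min(r-i=1, Z[2]=1)=1; Z[21]=2 extend→box=[21,23)
i=22: min(r-i=1, Z[1]=0)=0; Z[22]=0
i=23: fresh scan; Z[23]=0
i=24: fresh scan; Z[24]=0
i=25: fresh scan; Z[25]=0
i=26: fresh scan; Z[26]=1 extend→box=[26,27)
i=27: fresh scan; Z[27]=2 extend→box=[27,29)
i=28: min(r-i=1, Z[1]=0)=0; Z[28]=0

[29, 0, 1, 1, 2, 0, 0, 1, 1, 1, 2, 0, 0, 0, 3, 0, 4, 0, 1, 3, 0, 2, 0, 0, 0, 0, 1, 2, 0]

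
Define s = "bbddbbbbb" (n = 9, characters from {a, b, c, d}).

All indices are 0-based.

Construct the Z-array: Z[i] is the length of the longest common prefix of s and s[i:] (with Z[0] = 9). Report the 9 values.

Z[0]=9
i=1: i≥r, start 0; Z[1]=1 grow→box=[1,2)
i=2: i≥r, start 0; Z[2]=0
i=3: i≥r, start 0; Z[3]=0
i=4: i≥r, start 0; Z[4]=2 grow→box=[4,6)
i=5: min(r-i=1, Z[1]=1)=1; Z[5]=2 grow→box=[5,7)
i=6: min(r-i=1, Z[1]=1)=1; Z[6]=2 grow→box=[6,8)
i=7: min(r-i=1, Z[1]=1)=1; Z[7]=2 grow→box=[7,9)
i=8: min(r-i=1, Z[1]=1)=1; Z[8]=1

[9, 1, 0, 0, 2, 2, 2, 2, 1]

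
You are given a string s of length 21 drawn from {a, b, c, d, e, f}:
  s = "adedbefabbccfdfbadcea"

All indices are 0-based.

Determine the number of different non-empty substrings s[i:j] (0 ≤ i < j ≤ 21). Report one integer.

rank→(start, suffix):
  0 → (20, 'a')
  1 → (7, 'abbccfdfbadcea')
  2 → (16, 'adcea')
  3 → (0, 'adedbefabbccfdfbadcea')
  4 → (15, 'badcea')
  5 → (8, 'bbccfdfbadcea')
  6 → (9, 'bccfdfbadcea')
  7 → (4, 'befabbccfdfbadcea')
  8 → (10, 'ccfdfbadcea')
  9 → (18, 'cea')
  10 → (11, 'cfdfbadcea')
  11 → (3, 'dbefabbccfdfbadcea')
  12 → (17, 'dcea')
  13 → (1, 'dedbefabbccfdfbadcea')
  14 → (13, 'dfbadcea')
  15 → (19, 'ea')
  16 → (2, 'edbefabbccfdfbadcea')
  17 → (5, 'efabbccfdfbadcea')
  18 → (6, 'fabbccfdfbadcea')
  19 → (14, 'fbadcea')
  20 → (12, 'fdfbadcea')

SA = [20, 7, 16, 0, 15, 8, 9, 4, 10, 18, 11, 3, 17, 1, 13, 19, 2, 5, 6, 14, 12]
rank  pair      lcp
   1  s[20:],s[7:]  1  'a'
   2  s[7:],s[16:]  1  'a'
   3  s[16:],s[0:]  2  'ad'
   4  s[0:],s[15:]  0  ''
   5  s[15:],s[8:]  1  'b'
   6  s[8:],s[9:]  1  'b'
   7  s[9:],s[4:]  1  'b'
   8  s[4:],s[10:]  0  ''
   9  s[10:],s[18:]  1  'c'
  10  s[18:],s[11:]  1  'c'
  11  s[11:],s[3:]  0  ''
  12  s[3:],s[17:]  1  'd'
  13  s[17:],s[1:]  1  'd'
  14  s[1:],s[13:]  1  'd'
  15  s[13:],s[19:]  0  ''
  16  s[19:],s[2:]  1  'e'
  17  s[2:],s[5:]  1  'e'
  18  s[5:],s[6:]  0  ''
  19  s[6:],s[14:]  1  'f'
  20  s[14:],s[12:]  1  'f'

n(n+1)/2 = 21·22/2 = 231
Σ LCP = 0 + 1 + 1 + 2 + 0 + 1 + 1 + 1 + 0 + 1 + 1 + 0 + 1 + 1 + 1 + 0 + 1 + 1 + 0 + 1 + 1 = 16
distinct = 231 − 16 = 215

215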